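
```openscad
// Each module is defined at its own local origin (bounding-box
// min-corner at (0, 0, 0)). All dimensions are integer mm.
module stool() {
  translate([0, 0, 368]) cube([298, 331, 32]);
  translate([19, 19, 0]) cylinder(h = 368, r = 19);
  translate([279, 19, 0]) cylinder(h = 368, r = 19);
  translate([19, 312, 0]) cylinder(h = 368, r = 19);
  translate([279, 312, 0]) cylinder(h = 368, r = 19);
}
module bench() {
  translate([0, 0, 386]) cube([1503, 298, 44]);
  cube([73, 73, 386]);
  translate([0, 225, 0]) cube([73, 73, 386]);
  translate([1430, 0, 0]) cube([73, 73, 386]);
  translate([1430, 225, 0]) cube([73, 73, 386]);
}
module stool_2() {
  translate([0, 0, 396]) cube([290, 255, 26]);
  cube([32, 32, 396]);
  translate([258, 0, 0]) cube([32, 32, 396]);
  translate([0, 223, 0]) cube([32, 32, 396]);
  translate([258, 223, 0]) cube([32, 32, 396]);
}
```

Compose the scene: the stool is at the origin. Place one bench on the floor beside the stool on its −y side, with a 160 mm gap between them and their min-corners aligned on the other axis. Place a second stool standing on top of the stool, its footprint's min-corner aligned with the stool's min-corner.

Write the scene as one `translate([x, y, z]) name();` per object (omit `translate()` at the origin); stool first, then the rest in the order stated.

stool();
translate([0, -458, 0]) bench();
translate([0, 0, 400]) stool_2();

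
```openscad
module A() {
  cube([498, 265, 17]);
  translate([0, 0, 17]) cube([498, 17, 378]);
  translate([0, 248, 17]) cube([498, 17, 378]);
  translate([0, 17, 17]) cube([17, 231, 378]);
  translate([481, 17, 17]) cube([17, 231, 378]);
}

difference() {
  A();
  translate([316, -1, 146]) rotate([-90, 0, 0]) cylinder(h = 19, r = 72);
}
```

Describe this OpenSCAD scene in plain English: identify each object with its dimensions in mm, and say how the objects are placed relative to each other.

A is an open storage box with external size 498×265×395 mm and wall thickness 17 mm (the base is also 17 mm thick). The base covers the whole footprint; the four walls stand on the base, with the y-facing walls full-width and the x-facing walls fitting between their inner faces.

The open box has a circular hole of radius 72 mm through its front wall, centred at (x = 316, z = 146).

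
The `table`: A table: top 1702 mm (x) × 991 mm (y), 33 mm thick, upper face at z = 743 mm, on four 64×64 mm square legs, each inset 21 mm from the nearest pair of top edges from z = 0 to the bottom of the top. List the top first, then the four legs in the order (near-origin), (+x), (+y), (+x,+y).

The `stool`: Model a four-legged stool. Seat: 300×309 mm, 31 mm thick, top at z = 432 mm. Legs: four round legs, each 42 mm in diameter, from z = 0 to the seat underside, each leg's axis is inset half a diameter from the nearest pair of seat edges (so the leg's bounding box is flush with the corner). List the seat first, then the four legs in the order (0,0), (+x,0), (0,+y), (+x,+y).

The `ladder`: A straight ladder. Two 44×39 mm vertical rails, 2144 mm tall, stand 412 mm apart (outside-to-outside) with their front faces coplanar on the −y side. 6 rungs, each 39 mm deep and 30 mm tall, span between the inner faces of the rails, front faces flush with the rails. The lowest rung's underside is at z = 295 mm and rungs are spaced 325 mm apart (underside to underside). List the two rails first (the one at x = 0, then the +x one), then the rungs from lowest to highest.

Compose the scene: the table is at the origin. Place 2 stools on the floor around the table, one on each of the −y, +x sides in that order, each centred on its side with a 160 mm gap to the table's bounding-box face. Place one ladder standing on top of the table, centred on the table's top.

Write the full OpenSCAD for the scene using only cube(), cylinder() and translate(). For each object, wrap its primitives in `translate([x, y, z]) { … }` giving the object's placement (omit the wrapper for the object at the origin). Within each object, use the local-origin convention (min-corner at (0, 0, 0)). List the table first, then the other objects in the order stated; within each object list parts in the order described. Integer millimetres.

translate([0, 0, 710]) cube([1702, 991, 33]);
translate([21, 21, 0]) cube([64, 64, 710]);
translate([1617, 21, 0]) cube([64, 64, 710]);
translate([21, 906, 0]) cube([64, 64, 710]);
translate([1617, 906, 0]) cube([64, 64, 710]);
translate([701, -469, 0]) {
  translate([0, 0, 401]) cube([300, 309, 31]);
  translate([21, 21, 0]) cylinder(h = 401, r = 21);
  translate([279, 21, 0]) cylinder(h = 401, r = 21);
  translate([21, 288, 0]) cylinder(h = 401, r = 21);
  translate([279, 288, 0]) cylinder(h = 401, r = 21);
}
translate([1862, 341, 0]) {
  translate([0, 0, 401]) cube([300, 309, 31]);
  translate([21, 21, 0]) cylinder(h = 401, r = 21);
  translate([279, 21, 0]) cylinder(h = 401, r = 21);
  translate([21, 288, 0]) cylinder(h = 401, r = 21);
  translate([279, 288, 0]) cylinder(h = 401, r = 21);
}
translate([645, 476, 743]) {
  cube([44, 39, 2144]);
  translate([368, 0, 0]) cube([44, 39, 2144]);
  translate([44, 0, 295]) cube([324, 39, 30]);
  translate([44, 0, 620]) cube([324, 39, 30]);
  translate([44, 0, 945]) cube([324, 39, 30]);
  translate([44, 0, 1270]) cube([324, 39, 30]);
  translate([44, 0, 1595]) cube([324, 39, 30]);
  translate([44, 0, 1920]) cube([324, 39, 30]);
}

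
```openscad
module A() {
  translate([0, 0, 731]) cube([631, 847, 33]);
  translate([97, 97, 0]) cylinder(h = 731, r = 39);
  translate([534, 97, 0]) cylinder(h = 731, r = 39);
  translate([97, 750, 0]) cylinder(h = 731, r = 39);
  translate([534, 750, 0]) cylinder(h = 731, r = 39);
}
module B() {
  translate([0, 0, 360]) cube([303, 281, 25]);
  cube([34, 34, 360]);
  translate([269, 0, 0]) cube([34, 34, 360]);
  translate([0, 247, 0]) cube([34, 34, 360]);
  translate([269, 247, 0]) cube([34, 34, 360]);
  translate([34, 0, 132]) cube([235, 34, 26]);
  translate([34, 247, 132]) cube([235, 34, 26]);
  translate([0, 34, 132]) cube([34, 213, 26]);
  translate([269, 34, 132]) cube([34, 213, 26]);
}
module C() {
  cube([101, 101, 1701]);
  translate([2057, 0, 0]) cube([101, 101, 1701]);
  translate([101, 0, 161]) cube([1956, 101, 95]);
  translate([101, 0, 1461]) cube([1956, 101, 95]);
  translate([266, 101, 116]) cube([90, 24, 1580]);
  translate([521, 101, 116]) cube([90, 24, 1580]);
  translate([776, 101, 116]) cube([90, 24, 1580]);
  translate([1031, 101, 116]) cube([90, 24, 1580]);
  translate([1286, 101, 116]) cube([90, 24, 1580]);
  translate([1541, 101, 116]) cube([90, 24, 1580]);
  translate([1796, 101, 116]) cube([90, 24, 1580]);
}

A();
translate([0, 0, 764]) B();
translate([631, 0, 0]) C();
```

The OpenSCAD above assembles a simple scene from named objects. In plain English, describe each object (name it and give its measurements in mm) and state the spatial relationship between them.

A is a table with a 631×847 mm rectangular top, 33 mm thick, top surface at z = 764 mm, supported by four round legs of 78 mm diameter, each leg's bounding box inset 58 mm from the nearest pair of top edges, running from the floor.

B is a four-legged stool. The seat is 303×281 mm, 25 mm thick, top at z = 385 mm. It stands on four square legs, each 34×34 mm in cross-section, from z = 0 to the seat underside, each flush with a corner of the seat. Four stretchers, 34 mm wide and 26 mm tall, connect adjacent legs with their undersides at z = 132 mm, each running between the inner faces of the legs it joins and aligned with the legs' outer faces on the other axis.

C is a fence section. Two 101×101 mm posts, 1701 mm tall, stand on the floor with a clear span of 1956 mm between their inner faces. Two horizontal rails of 101×95 mm section span the gap between the posts with their undersides at z = 161 mm and z = 1461 mm, flush with the posts' −y face. 7 pickets, each 90 mm wide, 24 mm thick and 1580 mm tall, are fixed to the +y face of the rails with their bottoms at z = 116 mm, evenly spaced across the span with equal gaps (rounded down to the nearest mm) at the −x end and between each pair — any rounding remainder accumulates at the +x end.

The stool is on top of the table. The fence section is against the table's +x side, with their −y faces flush.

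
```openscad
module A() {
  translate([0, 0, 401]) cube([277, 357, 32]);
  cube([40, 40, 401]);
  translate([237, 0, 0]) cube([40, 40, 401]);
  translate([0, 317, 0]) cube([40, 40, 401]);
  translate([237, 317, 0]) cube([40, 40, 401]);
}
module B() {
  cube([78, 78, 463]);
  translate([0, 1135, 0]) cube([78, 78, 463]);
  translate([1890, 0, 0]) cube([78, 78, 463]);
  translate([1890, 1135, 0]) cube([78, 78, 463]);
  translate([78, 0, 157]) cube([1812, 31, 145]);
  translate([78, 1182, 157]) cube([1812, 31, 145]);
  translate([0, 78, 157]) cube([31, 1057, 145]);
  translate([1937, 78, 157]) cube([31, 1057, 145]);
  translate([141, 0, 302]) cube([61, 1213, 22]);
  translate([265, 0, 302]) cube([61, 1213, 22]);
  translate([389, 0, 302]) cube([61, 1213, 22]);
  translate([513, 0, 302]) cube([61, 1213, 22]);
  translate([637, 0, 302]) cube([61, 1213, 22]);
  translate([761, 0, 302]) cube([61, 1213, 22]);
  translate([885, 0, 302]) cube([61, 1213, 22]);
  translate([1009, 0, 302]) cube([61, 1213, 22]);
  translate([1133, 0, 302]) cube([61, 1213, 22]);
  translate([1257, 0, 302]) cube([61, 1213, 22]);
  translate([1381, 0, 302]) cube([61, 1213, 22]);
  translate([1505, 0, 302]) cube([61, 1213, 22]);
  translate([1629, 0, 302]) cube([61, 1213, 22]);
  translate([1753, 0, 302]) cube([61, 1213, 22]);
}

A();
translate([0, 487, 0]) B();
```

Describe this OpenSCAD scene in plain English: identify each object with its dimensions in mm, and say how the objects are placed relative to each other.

A is a four-legged stool. The seat is a 277×357×32 mm slab whose top surface is at z = 433 mm; four square legs, each 40×40 mm in cross-section, run from the floor (z = 0) to the underside of the seat, each flush with a corner of the seat.

B is a bed frame 1968 mm long (x) by 1213 mm wide (y). Four 78×78 mm corner posts, 463 mm tall, at the corners of the footprint. Four rails of 31 mm thickness and 145 mm height run between adjacent posts with their undersides at z = 157 mm, their outer faces flush with the outside of the frame (the two x-running rails run between the posts' inner faces; the two y-running rails run between the posts' inner faces). 14 slats, each 61 mm wide (x) and 22 mm thick, lie across the top of the two x-running rails, running the full 1213 mm width of the frame in y; the slats are evenly spaced along x between the inner faces of the end posts with equal gaps (rounded down to the nearest mm) at the −x end and between each pair — any rounding remainder accumulates at the +x end.

The bed frame is on the floor beside the stool on its +y side.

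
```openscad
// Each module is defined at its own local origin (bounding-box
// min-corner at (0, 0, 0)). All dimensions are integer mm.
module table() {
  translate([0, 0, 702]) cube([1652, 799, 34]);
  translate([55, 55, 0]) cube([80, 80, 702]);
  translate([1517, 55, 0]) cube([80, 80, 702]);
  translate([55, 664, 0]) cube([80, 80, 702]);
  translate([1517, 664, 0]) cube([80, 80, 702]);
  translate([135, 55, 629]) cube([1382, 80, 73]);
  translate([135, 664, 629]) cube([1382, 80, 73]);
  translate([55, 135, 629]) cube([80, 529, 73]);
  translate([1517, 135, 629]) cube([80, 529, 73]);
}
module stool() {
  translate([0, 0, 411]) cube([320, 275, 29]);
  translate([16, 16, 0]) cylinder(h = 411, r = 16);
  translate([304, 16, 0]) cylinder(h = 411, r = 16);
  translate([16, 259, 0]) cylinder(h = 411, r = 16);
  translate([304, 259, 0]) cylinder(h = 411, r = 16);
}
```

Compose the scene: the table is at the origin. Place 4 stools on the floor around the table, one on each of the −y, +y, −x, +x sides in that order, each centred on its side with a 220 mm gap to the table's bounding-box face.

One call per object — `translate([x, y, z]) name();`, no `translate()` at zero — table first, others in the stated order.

table();
translate([666, -495, 0]) stool();
translate([666, 1019, 0]) stool();
translate([-540, 262, 0]) stool();
translate([1872, 262, 0]) stool();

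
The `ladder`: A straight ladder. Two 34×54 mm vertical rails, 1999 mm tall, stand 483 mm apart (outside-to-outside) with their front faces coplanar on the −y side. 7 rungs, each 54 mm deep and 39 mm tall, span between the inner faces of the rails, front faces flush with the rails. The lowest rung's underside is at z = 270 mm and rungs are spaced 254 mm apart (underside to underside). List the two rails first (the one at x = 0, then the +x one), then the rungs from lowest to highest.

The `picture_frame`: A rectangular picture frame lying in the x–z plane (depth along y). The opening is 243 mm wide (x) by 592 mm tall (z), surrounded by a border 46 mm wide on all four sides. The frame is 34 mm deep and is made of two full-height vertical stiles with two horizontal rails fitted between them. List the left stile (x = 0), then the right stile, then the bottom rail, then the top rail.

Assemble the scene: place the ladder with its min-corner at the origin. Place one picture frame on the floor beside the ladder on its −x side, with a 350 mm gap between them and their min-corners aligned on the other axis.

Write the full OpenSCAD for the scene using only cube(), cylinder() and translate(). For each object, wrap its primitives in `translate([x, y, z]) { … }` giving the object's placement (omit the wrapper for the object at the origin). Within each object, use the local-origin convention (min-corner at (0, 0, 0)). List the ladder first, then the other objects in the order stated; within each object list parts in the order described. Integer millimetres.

cube([34, 54, 1999]);
translate([449, 0, 0]) cube([34, 54, 1999]);
translate([34, 0, 270]) cube([415, 54, 39]);
translate([34, 0, 524]) cube([415, 54, 39]);
translate([34, 0, 778]) cube([415, 54, 39]);
translate([34, 0, 1032]) cube([415, 54, 39]);
translate([34, 0, 1286]) cube([415, 54, 39]);
translate([34, 0, 1540]) cube([415, 54, 39]);
translate([34, 0, 1794]) cube([415, 54, 39]);
translate([-685, 0, 0]) {
  cube([46, 34, 684]);
  translate([289, 0, 0]) cube([46, 34, 684]);
  translate([46, 0, 0]) cube([243, 34, 46]);
  translate([46, 0, 638]) cube([243, 34, 46]);
}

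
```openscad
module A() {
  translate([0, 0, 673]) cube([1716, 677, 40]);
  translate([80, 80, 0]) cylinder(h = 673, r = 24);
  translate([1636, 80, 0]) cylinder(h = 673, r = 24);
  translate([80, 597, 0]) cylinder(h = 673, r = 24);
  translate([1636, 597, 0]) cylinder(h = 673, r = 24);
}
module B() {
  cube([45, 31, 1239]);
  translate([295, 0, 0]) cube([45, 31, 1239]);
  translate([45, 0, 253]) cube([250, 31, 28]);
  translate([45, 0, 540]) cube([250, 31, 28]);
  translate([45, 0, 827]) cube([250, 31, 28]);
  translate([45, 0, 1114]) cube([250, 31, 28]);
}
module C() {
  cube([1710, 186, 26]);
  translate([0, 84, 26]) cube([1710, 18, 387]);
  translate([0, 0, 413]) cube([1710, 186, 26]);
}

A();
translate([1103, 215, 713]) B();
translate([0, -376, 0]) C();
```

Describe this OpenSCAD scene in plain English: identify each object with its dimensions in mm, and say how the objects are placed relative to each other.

A is a rectangular dining table. The top is 1716×677×40 mm with its upper surface at z = 713 mm. It stands on four round legs of 48 mm diameter, each leg's bounding box inset 56 mm from the nearest pair of top edges, running from the floor to the underside of the top.

B is a wooden ladder with two side rails of 45×31 mm section and 1239 mm height, set 340 mm apart overall. Between them run 4 rectangular rungs (31 mm deep, 28 mm thick), front faces flush with the rails' −y face. The bottom of the first rung is 253 mm above the floor and each subsequent rung is 287 mm higher than the one below.

C is an I-beam lying along x, 1710 mm long. Overall section height 439 mm. Two flanges 186 mm wide (y) and 26 mm thick, one on the floor and one at the top; a web 18 mm thick runs between them, centred on the flange width.

The ladder is on top of the table. The I-beam is on the floor beside the table on its −y side.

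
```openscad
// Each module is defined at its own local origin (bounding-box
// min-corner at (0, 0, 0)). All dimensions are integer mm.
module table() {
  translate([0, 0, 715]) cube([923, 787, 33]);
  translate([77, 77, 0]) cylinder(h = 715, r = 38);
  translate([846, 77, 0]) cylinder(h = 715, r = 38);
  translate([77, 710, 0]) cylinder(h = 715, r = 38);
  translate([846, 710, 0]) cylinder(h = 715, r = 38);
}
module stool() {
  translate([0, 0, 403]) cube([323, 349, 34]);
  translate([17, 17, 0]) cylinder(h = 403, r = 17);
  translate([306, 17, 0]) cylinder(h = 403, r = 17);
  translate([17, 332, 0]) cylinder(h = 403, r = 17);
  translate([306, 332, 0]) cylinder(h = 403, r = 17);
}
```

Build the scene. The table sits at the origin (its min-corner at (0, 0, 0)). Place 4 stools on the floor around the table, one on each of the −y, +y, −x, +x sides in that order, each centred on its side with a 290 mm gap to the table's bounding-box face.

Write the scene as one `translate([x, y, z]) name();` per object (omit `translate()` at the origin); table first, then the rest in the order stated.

table();
translate([300, -639, 0]) stool();
translate([300, 1077, 0]) stool();
translate([-613, 219, 0]) stool();
translate([1213, 219, 0]) stool();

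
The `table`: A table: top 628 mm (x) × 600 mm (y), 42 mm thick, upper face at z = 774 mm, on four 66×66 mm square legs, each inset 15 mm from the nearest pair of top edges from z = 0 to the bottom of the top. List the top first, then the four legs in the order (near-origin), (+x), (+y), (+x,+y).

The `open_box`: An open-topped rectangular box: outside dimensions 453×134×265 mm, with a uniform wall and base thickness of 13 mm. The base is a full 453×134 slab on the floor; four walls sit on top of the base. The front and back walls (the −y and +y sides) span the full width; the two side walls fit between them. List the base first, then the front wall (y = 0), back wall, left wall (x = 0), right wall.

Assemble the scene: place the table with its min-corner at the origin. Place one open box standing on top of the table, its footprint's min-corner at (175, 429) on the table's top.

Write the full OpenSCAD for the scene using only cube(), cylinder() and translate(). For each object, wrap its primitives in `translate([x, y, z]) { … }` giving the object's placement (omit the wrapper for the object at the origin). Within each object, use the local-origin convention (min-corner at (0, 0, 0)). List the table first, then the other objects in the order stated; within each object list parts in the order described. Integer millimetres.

translate([0, 0, 732]) cube([628, 600, 42]);
translate([15, 15, 0]) cube([66, 66, 732]);
translate([547, 15, 0]) cube([66, 66, 732]);
translate([15, 519, 0]) cube([66, 66, 732]);
translate([547, 519, 0]) cube([66, 66, 732]);
translate([175, 429, 774]) {
  cube([453, 134, 13]);
  translate([0, 0, 13]) cube([453, 13, 252]);
  translate([0, 121, 13]) cube([453, 13, 252]);
  translate([0, 13, 13]) cube([13, 108, 252]);
  translate([440, 13, 13]) cube([13, 108, 252]);
}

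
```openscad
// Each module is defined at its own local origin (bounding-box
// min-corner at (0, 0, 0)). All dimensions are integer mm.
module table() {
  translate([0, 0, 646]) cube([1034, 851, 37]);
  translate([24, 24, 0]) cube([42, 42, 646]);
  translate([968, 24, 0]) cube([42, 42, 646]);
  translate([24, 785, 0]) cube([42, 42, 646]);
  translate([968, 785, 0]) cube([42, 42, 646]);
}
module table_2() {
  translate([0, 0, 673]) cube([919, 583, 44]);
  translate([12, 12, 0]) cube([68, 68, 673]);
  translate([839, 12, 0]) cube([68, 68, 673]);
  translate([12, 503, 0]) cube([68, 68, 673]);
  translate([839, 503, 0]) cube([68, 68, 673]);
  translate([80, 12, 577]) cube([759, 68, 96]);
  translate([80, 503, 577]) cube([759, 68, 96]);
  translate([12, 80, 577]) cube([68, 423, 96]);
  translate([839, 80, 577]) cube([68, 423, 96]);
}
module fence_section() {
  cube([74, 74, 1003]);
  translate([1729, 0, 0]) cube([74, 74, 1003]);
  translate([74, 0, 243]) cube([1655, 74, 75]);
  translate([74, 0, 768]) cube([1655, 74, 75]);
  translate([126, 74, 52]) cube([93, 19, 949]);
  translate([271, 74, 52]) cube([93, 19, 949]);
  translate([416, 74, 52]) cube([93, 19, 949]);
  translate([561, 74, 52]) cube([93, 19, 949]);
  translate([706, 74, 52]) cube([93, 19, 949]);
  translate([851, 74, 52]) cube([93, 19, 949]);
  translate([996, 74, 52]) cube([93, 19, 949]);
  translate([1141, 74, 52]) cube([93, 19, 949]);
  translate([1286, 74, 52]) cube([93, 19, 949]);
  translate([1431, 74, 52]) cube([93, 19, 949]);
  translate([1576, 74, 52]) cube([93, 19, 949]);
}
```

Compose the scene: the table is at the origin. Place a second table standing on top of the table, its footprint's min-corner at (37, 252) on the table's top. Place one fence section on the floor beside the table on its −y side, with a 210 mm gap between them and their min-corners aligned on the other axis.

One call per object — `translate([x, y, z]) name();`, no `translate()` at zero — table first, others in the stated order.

table();
translate([37, 252, 683]) table_2();
translate([0, -303, 0]) fence_section();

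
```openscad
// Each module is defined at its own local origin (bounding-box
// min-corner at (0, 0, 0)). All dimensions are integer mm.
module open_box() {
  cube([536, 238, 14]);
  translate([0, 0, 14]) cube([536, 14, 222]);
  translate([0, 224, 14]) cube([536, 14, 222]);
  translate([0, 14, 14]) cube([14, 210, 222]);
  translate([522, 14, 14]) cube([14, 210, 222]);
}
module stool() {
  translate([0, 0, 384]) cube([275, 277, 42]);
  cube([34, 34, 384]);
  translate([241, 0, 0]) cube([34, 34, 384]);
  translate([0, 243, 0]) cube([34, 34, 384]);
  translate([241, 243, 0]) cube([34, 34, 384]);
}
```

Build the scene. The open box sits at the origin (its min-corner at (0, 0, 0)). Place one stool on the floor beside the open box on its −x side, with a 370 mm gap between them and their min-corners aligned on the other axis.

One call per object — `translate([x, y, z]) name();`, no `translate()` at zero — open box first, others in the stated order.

open_box();
translate([-645, 0, 0]) stool();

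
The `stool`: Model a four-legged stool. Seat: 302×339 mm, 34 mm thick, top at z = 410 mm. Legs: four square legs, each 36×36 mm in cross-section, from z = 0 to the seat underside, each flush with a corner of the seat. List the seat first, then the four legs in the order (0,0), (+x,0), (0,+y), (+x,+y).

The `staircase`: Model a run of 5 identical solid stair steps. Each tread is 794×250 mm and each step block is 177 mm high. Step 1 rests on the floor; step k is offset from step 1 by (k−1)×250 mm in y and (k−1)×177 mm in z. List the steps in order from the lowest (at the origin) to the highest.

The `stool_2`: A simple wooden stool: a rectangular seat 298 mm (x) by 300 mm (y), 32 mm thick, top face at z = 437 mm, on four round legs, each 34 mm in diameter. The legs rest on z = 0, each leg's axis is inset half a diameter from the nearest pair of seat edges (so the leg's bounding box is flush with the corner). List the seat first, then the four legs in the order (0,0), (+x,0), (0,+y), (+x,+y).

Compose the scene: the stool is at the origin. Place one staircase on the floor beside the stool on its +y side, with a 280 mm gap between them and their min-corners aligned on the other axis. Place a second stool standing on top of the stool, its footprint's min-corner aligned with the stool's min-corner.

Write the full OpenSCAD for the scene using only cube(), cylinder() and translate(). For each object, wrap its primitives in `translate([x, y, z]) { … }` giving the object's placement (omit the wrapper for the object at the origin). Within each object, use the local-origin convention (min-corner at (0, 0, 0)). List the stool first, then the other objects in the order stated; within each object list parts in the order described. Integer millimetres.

translate([0, 0, 376]) cube([302, 339, 34]);
cube([36, 36, 376]);
translate([266, 0, 0]) cube([36, 36, 376]);
translate([0, 303, 0]) cube([36, 36, 376]);
translate([266, 303, 0]) cube([36, 36, 376]);
translate([0, 619, 0]) {
  cube([794, 250, 177]);
  translate([0, 250, 177]) cube([794, 250, 177]);
  translate([0, 500, 354]) cube([794, 250, 177]);
  translate([0, 750, 531]) cube([794, 250, 177]);
  translate([0, 1000, 708]) cube([794, 250, 177]);
}
translate([0, 0, 410]) {
  translate([0, 0, 405]) cube([298, 300, 32]);
  translate([17, 17, 0]) cylinder(h = 405, r = 17);
  translate([281, 17, 0]) cylinder(h = 405, r = 17);
  translate([17, 283, 0]) cylinder(h = 405, r = 17);
  translate([281, 283, 0]) cylinder(h = 405, r = 17);
}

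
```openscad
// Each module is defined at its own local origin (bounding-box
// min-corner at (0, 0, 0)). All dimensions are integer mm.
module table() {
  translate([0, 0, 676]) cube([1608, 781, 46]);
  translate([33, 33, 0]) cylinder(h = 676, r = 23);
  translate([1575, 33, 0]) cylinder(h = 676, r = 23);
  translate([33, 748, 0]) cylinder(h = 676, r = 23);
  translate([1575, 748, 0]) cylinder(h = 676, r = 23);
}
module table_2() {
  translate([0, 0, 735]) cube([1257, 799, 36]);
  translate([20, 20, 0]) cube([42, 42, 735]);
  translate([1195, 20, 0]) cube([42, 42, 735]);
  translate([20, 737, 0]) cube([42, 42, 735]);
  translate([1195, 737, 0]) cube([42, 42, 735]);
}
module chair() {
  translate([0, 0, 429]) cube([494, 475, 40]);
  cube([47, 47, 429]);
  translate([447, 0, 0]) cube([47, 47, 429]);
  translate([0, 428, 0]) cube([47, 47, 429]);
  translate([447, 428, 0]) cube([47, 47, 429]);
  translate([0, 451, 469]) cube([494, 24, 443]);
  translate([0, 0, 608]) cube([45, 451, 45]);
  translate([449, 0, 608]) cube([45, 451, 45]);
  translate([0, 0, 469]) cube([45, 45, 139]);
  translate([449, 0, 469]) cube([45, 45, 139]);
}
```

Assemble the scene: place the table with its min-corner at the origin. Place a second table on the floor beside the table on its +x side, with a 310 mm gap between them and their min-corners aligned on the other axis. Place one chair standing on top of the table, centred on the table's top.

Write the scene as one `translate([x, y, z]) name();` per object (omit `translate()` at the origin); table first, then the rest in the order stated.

table();
translate([1918, 0, 0]) table_2();
translate([557, 153, 722]) chair();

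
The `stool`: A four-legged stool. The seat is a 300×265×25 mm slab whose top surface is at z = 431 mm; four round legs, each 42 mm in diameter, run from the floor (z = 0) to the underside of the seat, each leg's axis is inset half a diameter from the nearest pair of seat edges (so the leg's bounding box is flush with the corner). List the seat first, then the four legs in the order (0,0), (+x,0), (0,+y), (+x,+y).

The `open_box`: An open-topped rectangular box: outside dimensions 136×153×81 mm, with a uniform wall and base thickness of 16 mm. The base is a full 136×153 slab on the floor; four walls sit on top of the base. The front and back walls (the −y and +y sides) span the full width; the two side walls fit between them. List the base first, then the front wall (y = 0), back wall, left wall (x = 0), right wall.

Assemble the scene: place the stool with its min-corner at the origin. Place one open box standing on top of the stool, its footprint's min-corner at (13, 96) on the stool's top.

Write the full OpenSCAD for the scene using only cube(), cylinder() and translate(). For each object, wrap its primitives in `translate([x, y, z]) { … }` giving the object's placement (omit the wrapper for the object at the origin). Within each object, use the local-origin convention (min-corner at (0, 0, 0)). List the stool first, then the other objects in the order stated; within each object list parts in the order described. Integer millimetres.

translate([0, 0, 406]) cube([300, 265, 25]);
translate([21, 21, 0]) cylinder(h = 406, r = 21);
translate([279, 21, 0]) cylinder(h = 406, r = 21);
translate([21, 244, 0]) cylinder(h = 406, r = 21);
translate([279, 244, 0]) cylinder(h = 406, r = 21);
translate([13, 96, 431]) {
  cube([136, 153, 16]);
  translate([0, 0, 16]) cube([136, 16, 65]);
  translate([0, 137, 16]) cube([136, 16, 65]);
  translate([0, 16, 16]) cube([16, 121, 65]);
  translate([120, 16, 16]) cube([16, 121, 65]);
}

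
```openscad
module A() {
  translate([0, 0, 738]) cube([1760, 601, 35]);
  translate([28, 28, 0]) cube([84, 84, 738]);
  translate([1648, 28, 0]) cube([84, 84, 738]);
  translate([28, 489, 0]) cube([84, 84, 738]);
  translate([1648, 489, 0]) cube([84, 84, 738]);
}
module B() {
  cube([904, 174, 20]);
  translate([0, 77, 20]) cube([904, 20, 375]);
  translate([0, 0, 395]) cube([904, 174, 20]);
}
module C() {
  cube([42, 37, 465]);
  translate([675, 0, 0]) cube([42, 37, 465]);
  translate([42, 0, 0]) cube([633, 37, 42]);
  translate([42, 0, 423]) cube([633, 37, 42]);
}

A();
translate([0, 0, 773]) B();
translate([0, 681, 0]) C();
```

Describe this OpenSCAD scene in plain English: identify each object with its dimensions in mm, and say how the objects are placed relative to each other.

A is a table with a 1760×601 mm rectangular top, 35 mm thick, top surface at z = 773 mm, supported by four 84×84 mm square legs, each inset 28 mm from the nearest pair of top edges, running from the floor.

B is an I-beam lying along x, 904 mm long. Overall section height 415 mm. Two flanges 174 mm wide (y) and 20 mm thick, one on the floor and one at the top; a web 20 mm thick runs between them, centred on the flange width.

C is a picture frame with a 633×381 mm rectangular opening (x by z) and a uniform 42 mm border on every side. Frame depth is 37 mm along y. It is built from two vertical stiles running the full outside height and two horizontal rails spanning the gap between the stiles.

The I-beam is on top of the table. The picture frame is on the floor beside the table on its +y side.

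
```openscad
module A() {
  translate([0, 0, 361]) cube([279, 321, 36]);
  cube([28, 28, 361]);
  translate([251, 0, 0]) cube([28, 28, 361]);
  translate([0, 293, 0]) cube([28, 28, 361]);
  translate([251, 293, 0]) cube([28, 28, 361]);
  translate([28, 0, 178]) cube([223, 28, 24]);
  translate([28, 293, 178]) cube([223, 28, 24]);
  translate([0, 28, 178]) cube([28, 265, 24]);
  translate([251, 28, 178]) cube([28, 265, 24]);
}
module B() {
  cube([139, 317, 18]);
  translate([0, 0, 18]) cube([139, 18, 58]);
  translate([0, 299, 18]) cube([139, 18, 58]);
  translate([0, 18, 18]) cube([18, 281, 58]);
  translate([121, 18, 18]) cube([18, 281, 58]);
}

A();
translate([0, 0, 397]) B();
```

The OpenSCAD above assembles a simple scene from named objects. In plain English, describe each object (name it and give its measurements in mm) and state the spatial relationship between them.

A is a simple wooden stool: a rectangular seat 279 mm (x) by 321 mm (y), 36 mm thick, top face at z = 397 mm, on four square legs, each 28×28 mm in cross-section. The legs rest on z = 0, each flush with a corner of the seat. Four stretchers, 28 mm wide and 24 mm tall, connect adjacent legs with their undersides at z = 178 mm, each running between the inner faces of the legs it joins and aligned with the legs' outer faces on the other axis.

B is an open-topped rectangular box: outside dimensions 139×317×76 mm, with a uniform wall and base thickness of 18 mm. The base is a full 139×317 slab on the floor; four walls sit on top of the base. The front and back walls (the −y and +y sides) span the full width; the two side walls fit between them.

The open box is on top of the stool.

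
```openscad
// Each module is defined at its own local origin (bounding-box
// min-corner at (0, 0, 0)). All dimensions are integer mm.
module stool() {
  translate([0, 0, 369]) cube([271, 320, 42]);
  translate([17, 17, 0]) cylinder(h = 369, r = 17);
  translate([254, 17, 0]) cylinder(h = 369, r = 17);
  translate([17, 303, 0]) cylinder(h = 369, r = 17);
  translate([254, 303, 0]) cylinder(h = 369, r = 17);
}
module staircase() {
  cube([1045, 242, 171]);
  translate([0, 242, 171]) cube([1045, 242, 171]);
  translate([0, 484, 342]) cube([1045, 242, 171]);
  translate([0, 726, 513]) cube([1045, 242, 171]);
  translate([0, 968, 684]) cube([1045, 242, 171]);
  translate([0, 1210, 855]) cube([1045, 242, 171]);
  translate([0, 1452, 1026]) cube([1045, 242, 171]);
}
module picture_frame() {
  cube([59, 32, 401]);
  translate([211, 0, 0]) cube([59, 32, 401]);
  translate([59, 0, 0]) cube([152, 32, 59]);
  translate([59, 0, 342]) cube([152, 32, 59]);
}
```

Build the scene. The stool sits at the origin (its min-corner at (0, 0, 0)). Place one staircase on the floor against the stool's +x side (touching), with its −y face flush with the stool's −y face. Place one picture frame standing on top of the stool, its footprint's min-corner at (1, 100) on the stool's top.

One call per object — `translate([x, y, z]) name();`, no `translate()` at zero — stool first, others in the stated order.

stool();
translate([271, 0, 0]) staircase();
translate([1, 100, 411]) picture_frame();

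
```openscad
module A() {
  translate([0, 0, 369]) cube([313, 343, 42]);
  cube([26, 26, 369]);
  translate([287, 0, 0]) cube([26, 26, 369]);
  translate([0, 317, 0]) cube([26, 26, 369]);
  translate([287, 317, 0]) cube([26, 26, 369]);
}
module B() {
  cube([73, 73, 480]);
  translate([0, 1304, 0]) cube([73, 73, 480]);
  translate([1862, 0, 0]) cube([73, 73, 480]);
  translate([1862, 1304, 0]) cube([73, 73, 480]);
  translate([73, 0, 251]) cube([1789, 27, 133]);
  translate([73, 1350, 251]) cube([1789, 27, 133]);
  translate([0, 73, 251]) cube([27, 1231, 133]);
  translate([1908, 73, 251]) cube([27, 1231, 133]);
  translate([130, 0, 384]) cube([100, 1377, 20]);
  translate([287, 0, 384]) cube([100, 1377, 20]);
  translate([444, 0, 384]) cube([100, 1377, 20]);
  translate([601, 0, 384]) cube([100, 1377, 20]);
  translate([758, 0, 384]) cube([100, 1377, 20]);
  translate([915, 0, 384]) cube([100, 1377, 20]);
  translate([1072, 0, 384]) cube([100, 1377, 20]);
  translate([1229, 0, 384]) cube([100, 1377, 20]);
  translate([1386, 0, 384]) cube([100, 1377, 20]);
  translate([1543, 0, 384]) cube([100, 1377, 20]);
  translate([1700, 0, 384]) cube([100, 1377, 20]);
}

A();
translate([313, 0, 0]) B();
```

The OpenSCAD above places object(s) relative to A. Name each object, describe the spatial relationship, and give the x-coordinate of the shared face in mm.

A is a stool. B is a bed frame. The bed frame is against the stool's +x side, with their −y faces flush. The x-coordinate of the shared face is 313 mm.

The stool's +x face and the bed frame's −x face are both at x = 313 mm.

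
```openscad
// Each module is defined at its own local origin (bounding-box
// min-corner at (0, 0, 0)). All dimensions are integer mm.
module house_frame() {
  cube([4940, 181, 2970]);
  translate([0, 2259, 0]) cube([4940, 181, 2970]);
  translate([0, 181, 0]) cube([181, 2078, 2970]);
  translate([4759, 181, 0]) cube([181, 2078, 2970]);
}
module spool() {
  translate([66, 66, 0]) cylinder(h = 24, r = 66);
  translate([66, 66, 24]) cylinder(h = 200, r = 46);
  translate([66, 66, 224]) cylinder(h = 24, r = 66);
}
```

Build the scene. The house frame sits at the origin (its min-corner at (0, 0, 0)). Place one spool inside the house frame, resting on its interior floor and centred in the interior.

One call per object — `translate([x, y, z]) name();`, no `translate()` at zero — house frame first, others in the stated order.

house_frame();
translate([2404, 1154, 0]) spool();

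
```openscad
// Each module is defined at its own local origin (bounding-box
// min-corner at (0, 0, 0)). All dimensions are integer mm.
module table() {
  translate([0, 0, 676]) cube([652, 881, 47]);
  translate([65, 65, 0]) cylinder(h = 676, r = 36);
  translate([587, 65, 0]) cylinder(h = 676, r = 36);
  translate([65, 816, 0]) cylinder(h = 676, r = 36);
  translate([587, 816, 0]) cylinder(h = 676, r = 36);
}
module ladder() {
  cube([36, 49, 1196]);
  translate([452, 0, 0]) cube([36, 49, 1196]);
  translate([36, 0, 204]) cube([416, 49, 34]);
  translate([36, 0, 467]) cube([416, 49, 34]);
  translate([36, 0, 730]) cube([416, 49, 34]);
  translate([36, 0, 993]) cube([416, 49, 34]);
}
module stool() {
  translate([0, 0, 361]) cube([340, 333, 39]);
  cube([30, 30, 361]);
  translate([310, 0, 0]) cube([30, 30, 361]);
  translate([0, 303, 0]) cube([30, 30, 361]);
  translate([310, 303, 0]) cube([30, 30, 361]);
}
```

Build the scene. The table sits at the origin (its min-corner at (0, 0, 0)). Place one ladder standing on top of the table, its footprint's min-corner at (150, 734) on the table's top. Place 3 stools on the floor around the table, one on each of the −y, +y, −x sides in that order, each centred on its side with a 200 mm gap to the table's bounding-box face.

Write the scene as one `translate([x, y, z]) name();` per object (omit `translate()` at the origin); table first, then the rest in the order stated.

table();
translate([150, 734, 723]) ladder();
translate([156, -533, 0]) stool();
translate([156, 1081, 0]) stool();
translate([-540, 274, 0]) stool();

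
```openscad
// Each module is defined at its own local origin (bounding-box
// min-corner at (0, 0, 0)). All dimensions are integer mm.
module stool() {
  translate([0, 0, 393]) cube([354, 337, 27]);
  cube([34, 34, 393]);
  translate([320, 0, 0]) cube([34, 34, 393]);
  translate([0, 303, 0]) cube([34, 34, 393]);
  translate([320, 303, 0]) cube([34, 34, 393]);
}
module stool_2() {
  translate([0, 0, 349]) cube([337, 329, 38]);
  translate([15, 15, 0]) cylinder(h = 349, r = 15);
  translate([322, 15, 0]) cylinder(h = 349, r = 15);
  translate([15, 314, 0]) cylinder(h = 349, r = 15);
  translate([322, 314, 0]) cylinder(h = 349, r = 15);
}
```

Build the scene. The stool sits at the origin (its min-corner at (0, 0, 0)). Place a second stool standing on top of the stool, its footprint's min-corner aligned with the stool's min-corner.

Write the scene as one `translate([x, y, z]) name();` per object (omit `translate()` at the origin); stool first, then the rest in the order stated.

stool();
translate([0, 0, 420]) stool_2();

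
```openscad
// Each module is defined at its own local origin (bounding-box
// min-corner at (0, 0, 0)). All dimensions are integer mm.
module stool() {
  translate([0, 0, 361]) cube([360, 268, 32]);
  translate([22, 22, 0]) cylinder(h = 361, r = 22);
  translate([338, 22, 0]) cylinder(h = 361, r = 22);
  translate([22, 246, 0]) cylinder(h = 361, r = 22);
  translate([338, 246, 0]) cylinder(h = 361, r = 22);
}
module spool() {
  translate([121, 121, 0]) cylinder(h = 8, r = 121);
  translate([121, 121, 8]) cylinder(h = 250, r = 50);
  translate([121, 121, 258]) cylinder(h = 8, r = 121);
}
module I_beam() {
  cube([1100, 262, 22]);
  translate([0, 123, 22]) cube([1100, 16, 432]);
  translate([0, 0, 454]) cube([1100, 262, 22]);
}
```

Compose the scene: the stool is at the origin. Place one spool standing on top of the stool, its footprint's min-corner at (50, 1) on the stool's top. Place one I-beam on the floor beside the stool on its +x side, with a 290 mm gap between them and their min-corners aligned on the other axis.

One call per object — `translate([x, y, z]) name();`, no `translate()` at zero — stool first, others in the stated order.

stool();
translate([50, 1, 393]) spool();
translate([650, 0, 0]) I_beam();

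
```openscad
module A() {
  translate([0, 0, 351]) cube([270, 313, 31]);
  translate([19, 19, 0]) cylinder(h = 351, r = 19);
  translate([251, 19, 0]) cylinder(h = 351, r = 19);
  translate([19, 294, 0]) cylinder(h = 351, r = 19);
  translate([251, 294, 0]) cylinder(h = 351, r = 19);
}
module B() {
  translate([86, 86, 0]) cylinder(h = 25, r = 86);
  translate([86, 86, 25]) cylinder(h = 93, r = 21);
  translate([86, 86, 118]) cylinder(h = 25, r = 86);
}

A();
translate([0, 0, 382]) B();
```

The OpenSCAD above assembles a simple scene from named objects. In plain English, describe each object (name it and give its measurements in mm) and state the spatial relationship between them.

A is a simple wooden stool: a rectangular seat 270 mm (x) by 313 mm (y), 31 mm thick, top face at z = 382 mm, on four round legs, each 38 mm in diameter. The legs rest on z = 0, each leg's axis is inset half a diameter from the nearest pair of seat edges (so the leg's bounding box is flush with the corner).

B is a spool: two coaxial disc flanges of radius 86 mm and thickness 25 mm, joined by a core cylinder of radius 21 mm and height 93 mm. The lower flange rests on z = 0 and the three cylinders share a vertical axis.

The spool is on top of the stool.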